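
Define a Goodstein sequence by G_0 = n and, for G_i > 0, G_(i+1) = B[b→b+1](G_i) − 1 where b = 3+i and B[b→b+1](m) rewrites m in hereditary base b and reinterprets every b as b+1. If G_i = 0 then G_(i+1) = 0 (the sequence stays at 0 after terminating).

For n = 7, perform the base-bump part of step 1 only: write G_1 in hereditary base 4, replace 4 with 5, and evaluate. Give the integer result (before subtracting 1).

10

7 —HB3→ 2·3 + 1 —bump→ 2·4 + 1 = 9 —(−1)→ 8
8 —HB4→ 2·4 —bump→ 2·5 = 10 —(−1)→ 9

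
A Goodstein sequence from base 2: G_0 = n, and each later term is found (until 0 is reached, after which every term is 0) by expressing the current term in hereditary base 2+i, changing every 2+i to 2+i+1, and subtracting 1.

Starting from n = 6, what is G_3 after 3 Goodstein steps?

base 2: 6 = 2^2 + 2; at 3: 3^3 + 3 = 30; next = 29
base 3: 29 = 3^3 + 2; at 4: 4^4 + 2 = 258; next = 257
base 4: 257 = 4^4 + 1; at 5: 5^5 + 1 = 3126; next = 3125

3125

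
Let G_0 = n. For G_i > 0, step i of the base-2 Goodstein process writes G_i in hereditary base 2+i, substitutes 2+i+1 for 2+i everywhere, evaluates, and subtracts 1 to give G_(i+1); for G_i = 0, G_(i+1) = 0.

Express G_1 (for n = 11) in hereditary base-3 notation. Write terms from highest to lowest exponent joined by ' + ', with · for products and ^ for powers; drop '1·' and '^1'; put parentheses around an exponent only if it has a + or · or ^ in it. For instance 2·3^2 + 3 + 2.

i=0: 11 = 2^(2 + 1) + 2 + 1 (b=2); 2→3: 3^(3 + 1) + 3 + 1 = 85; 85−1 = 84
i=1: 84 = 3^(3 + 1) + 3 (b=3); 3→4: 4^(4 + 1) + 4 = 1028; 1028−1 = 1027

3^(3 + 1) + 3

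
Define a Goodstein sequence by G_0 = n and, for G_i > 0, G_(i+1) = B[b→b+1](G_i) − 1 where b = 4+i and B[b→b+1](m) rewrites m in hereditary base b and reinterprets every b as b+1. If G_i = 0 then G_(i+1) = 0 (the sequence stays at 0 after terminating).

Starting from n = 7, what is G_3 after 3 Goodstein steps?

[0] 7 ≡ 4 + 3 (base 4). Lift 5: 8. −1: 7.
[1] 7 ≡ 5 + 2 (base 5). Lift 6: 8. −1: 7.
[2] 7 ≡ 6 + 1 (base 6). Lift 7: 8. −1: 7.
[3] 7 ≡ 7 (base 7). Lift 8: 8. −1: 7.

7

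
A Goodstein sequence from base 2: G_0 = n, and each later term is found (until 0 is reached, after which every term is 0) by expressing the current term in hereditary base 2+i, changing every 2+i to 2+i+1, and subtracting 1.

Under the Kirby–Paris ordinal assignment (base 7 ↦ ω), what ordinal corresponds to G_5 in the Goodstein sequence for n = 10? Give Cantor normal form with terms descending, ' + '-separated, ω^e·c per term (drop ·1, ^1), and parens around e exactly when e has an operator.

i=0: 10 = 2^(2 + 1) + 2 (b=2); 2→3: 3^(3 + 1) + 3 = 84; 84−1 = 83
i=1: 83 = 3^(3 + 1) + 2 (b=3); 3→4: 4^(4 + 1) + 2 = 1026; 1026−1 = 1025
i=2: 1025 = 4^(4 + 1) + 1 (b=4); 4→5: 5^(5 + 1) + 1 = 15626; 15626−1 = 15625
i=3: 15625 = 5^(5 + 1) (b=5); 5→6: 6^(6 + 1) = 279936; 279936−1 = 279935
i=4: 279935 = 5·6^6 + 5·6^5 + 5·6^4 + 5·6^3 + 5·6^2 + 5·6 + 5 (b=6); 6→7: 5·7^7 + 5·7^5 + 5·7^4 + 5·7^3 + 5·7^2 + 5·7 + 5 = 4215755; 4215755−1 = 4215754

ω^ω·5 + ω^5·5 + ω^4·5 + ω^3·5 + ω^2·5 + ω·5 + 4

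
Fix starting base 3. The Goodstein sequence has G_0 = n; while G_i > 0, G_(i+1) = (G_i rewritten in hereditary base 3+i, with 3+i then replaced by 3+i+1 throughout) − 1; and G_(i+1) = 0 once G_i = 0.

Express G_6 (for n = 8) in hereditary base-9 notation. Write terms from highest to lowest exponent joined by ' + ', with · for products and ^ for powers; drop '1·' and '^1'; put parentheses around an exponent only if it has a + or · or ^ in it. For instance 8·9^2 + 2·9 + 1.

[0] 8 ≡ 2·3 + 2 (base 3). Lift 4: 10. −1: 9.
[1] 9 ≡ 2·4 + 1 (base 4). Lift 5: 11. −1: 10.
[2] 10 ≡ 2·5 (base 5). Lift 6: 12. −1: 11.
[3] 11 ≡ 6 + 5 (base 6). Lift 7: 12. −1: 11.
[4] 11 ≡ 7 + 4 (base 7). Lift 8: 12. −1: 11.
[5] 11 ≡ 8 + 3 (base 8). Lift 9: 12. −1: 11.
[6] 11 ≡ 9 + 2 (base 9). Lift 10: 12. −1: 11.

9 + 2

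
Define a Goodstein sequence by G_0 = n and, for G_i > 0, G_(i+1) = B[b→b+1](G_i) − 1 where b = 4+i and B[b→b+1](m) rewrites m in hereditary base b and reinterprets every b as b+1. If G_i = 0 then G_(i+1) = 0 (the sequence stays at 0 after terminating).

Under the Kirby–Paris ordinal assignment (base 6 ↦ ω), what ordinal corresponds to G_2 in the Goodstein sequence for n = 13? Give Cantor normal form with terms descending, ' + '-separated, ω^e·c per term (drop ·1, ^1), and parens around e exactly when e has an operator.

[0] 13 ≡ 3·4 + 1 (base 4). Lift 5: 16. −1: 15.
[1] 15 ≡ 3·5 (base 5). Lift 6: 18. −1: 17.
[2] 17 ≡ 2·6 + 5 (base 6). Lift 7: 19. −1: 18.

ω·2 + 5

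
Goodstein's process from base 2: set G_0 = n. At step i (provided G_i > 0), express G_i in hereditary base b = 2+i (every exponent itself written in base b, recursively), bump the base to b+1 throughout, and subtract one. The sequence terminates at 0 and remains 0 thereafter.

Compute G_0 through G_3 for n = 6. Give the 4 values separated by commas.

6, 29, 257, 3125

base 2: 6 = 2^2 + 2; at 3: 3^3 + 3 = 30; next = 29
base 3: 29 = 3^3 + 2; at 4: 4^4 + 2 = 258; next = 257
base 4: 257 = 4^4 + 1; at 5: 5^5 + 1 = 3126; next = 3125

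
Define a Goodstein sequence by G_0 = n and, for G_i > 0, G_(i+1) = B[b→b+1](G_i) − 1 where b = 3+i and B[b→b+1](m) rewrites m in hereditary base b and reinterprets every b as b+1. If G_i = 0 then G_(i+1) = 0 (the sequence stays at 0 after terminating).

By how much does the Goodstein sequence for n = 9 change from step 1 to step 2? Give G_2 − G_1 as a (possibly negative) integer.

2

9 —HB3→ 3^2 —bump→ 4^2 = 16 —(−1)→ 15
15 —HB4→ 3·4 + 3 —bump→ 3·5 + 3 = 18 —(−1)→ 17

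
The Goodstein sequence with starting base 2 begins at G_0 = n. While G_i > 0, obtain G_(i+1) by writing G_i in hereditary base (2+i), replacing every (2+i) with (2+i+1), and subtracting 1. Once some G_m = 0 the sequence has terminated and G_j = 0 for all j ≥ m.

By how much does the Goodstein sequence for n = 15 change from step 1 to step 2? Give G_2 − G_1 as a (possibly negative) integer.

1172

i=0: 15 = 2^(2 + 1) + 2^2 + 2 + 1 (b=2); 2→3: 3^(3 + 1) + 3^3 + 3 + 1 = 112; 112−1 = 111
i=1: 111 = 3^(3 + 1) + 3^3 + 3 (b=3); 3→4: 4^(4 + 1) + 4^4 + 4 = 1284; 1284−1 = 1283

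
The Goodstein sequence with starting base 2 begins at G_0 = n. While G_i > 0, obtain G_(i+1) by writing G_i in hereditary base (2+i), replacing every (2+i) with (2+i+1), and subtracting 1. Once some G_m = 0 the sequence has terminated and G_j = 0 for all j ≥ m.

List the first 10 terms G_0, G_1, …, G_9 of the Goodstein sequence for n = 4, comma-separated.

4 —HB2→ 2^2 —bump→ 3^3 = 27 —(−1)→ 26
26 —HB3→ 2·3^2 + 2·3 + 2 —bump→ 2·4^2 + 2·4 + 2 = 42 —(−1)→ 41
41 —HB4→ 2·4^2 + 2·4 + 1 —bump→ 2·5^2 + 2·5 + 1 = 61 —(−1)→ 60
60 —HB5→ 2·5^2 + 2·5 —bump→ 2·6^2 + 2·6 = 84 —(−1)→ 83
83 —HB6→ 2·6^2 + 6 + 5 —bump→ 2·7^2 + 7 + 5 = 110 —(−1)→ 109
109 —HB7→ 2·7^2 + 7 + 4 —bump→ 2·8^2 + 8 + 4 = 140 —(−1)→ 139
139 —HB8→ 2·8^2 + 8 + 3 —bump→ 2·9^2 + 9 + 3 = 174 —(−1)→ 173
173 —HB9→ 2·9^2 + 9 + 2 —bump→ 2·10^2 + 10 + 2 = 212 —(−1)→ 211
211 —HB10→ 2·10^2 + 10 + 1 —bump→ 2·11^2 + 11 + 1 = 254 —(−1)→ 253

4, 26, 41, 60, 83, 109, 139, 173, 211, 253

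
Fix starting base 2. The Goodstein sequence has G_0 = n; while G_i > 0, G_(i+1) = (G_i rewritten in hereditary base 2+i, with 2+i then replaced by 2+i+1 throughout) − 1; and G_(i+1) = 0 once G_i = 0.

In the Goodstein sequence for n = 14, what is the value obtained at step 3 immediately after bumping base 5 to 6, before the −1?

G_0=14  [base 2] 2^(2 + 1) + 2^2 + 2  →[2↦3]→  3^(3 + 1) + 3^3 + 3 = 111  −1 ⇒ G_1=110
G_1=110  [base 3] 3^(3 + 1) + 3^3 + 2  →[3↦4]→  4^(4 + 1) + 4^4 + 2 = 1282  −1 ⇒ G_2=1281
G_2=1281  [base 4] 4^(4 + 1) + 4^4 + 1  →[4↦5]→  5^(5 + 1) + 5^5 + 1 = 18751  −1 ⇒ G_3=18750

326592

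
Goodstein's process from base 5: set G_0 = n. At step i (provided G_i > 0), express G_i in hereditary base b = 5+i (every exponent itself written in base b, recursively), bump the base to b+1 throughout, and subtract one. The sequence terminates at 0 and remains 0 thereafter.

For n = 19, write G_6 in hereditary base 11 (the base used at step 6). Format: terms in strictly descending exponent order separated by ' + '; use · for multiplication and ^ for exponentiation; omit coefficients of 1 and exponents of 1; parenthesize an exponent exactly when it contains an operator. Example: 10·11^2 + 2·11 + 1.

2·11 + 8

19 —HB5→ 3·5 + 4 —bump→ 3·6 + 4 = 22 —(−1)→ 21
21 —HB6→ 3·6 + 3 —bump→ 3·7 + 3 = 24 —(−1)→ 23
23 —HB7→ 3·7 + 2 —bump→ 3·8 + 2 = 26 —(−1)→ 25
25 —HB8→ 3·8 + 1 —bump→ 3·9 + 1 = 28 —(−1)→ 27
27 —HB9→ 3·9 —bump→ 3·10 = 30 —(−1)→ 29
29 —HB10→ 2·10 + 9 —bump→ 2·11 + 9 = 31 —(−1)→ 30
30 —HB11→ 2·11 + 8 —bump→ 2·12 + 8 = 32 —(−1)→ 31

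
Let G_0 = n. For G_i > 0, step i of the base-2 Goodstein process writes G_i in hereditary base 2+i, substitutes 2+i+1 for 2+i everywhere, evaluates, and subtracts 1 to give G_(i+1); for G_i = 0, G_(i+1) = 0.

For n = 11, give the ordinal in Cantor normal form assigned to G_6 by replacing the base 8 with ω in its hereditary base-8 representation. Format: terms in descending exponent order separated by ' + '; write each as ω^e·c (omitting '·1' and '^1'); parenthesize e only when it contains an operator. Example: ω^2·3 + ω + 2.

G_0 = 11. HB_2(11) = 2^(2 + 1) + 2 + 1. Bump = 85. G_1 = 84.
G_1 = 84. HB_3(84) = 3^(3 + 1) + 3. Bump = 1028. G_2 = 1027.
G_2 = 1027. HB_4(1027) = 4^(4 + 1) + 3. Bump = 15628. G_3 = 15627.
G_3 = 15627. HB_5(15627) = 5^(5 + 1) + 2. Bump = 279938. G_4 = 279937.
G_4 = 279937. HB_6(279937) = 6^(6 + 1) + 1. Bump = 5764802. G_5 = 5764801.
G_5 = 5764801. HB_7(5764801) = 7^(7 + 1). Bump = 134217728. G_6 = 134217727.
G_6 = 134217727. HB_8(134217727) = 7·8^8 + 7·8^7 + 7·8^6 + 7·8^5 + 7·8^4 + 7·8^3 + 7·8^2 + 7·8 + 7. Bump = 2749609303. G_7 = 2749609302.

ω^ω·7 + ω^7·7 + ω^6·7 + ω^5·7 + ω^4·7 + ω^3·7 + ω^2·7 + ω·7 + 7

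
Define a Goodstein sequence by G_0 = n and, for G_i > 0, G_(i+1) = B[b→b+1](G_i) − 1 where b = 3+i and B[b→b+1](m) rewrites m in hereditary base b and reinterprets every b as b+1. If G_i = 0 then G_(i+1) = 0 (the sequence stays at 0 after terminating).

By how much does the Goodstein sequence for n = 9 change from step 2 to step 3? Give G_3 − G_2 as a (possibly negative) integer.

2

i=0: 9 = 3^2 (b=3); 3→4: 4^2 = 16; 16−1 = 15
i=1: 15 = 3·4 + 3 (b=4); 4→5: 3·5 + 3 = 18; 18−1 = 17
i=2: 17 = 3·5 + 2 (b=5); 5→6: 3·6 + 2 = 20; 20−1 = 19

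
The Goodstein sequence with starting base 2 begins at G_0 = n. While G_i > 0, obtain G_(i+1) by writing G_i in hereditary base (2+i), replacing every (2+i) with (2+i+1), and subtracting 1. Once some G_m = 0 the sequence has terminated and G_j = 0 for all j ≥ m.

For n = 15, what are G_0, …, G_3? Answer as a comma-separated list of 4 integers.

G_0 = 15. HB_2(15) = 2^(2 + 1) + 2^2 + 2 + 1. Bump = 112. G_1 = 111.
G_1 = 111. HB_3(111) = 3^(3 + 1) + 3^3 + 3. Bump = 1284. G_2 = 1283.
G_2 = 1283. HB_4(1283) = 4^(4 + 1) + 4^4 + 3. Bump = 18753. G_3 = 18752.

15, 111, 1283, 18752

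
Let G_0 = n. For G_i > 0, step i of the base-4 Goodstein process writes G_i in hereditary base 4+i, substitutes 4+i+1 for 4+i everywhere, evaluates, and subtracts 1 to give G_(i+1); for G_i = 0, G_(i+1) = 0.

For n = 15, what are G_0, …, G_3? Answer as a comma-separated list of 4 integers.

base 4: 15 = 3·4 + 3; at 5: 3·5 + 3 = 18; next = 17
base 5: 17 = 3·5 + 2; at 6: 3·6 + 2 = 20; next = 19
base 6: 19 = 3·6 + 1; at 7: 3·7 + 1 = 22; next = 21

15, 17, 19, 21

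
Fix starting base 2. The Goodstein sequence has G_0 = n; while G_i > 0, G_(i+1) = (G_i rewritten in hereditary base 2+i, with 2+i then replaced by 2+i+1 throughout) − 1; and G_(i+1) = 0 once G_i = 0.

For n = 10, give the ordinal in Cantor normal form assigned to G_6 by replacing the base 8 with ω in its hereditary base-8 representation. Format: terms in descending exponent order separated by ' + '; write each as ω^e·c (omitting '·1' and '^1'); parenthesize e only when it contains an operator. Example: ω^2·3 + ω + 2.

10 —HB2→ 2^(2 + 1) + 2 —bump→ 3^(3 + 1) + 3 = 84 —(−1)→ 83
83 —HB3→ 3^(3 + 1) + 2 —bump→ 4^(4 + 1) + 2 = 1026 —(−1)→ 1025
1025 —HB4→ 4^(4 + 1) + 1 —bump→ 5^(5 + 1) + 1 = 15626 —(−1)→ 15625
15625 —HB5→ 5^(5 + 1) —bump→ 6^(6 + 1) = 279936 —(−1)→ 279935
279935 —HB6→ 5·6^6 + 5·6^5 + 5·6^4 + 5·6^3 + 5·6^2 + 5·6 + 5 —bump→ 5·7^7 + 5·7^5 + 5·7^4 + 5·7^3 + 5·7^2 + 5·7 + 5 = 4215755 —(−1)→ 4215754
4215754 —HB7→ 5·7^7 + 5·7^5 + 5·7^4 + 5·7^3 + 5·7^2 + 5·7 + 4 —bump→ 5·8^8 + 5·8^5 + 5·8^4 + 5·8^3 + 5·8^2 + 5·8 + 4 = 84073324 —(−1)→ 84073323
84073323 —HB8→ 5·8^8 + 5·8^5 + 5·8^4 + 5·8^3 + 5·8^2 + 5·8 + 3 —bump→ 5·9^9 + 5·9^5 + 5·9^4 + 5·9^3 + 5·9^2 + 5·9 + 3 = 1937434593 —(−1)→ 1937434592

ω^ω·5 + ω^5·5 + ω^4·5 + ω^3·5 + ω^2·5 + ω·5 + 3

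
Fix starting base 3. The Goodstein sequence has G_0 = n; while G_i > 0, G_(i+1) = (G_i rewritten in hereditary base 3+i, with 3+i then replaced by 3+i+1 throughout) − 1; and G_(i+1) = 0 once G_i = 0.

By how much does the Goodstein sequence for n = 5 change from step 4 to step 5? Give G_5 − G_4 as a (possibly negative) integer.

-1

[0] 5 ≡ 3 + 2 (base 3). Lift 4: 6. −1: 5.
[1] 5 ≡ 4 + 1 (base 4). Lift 5: 6. −1: 5.
[2] 5 ≡ 5 (base 5). Lift 6: 6. −1: 5.
[3] 5 ≡ 5 (base 6). Lift 7: 5. −1: 4.
[4] 4 ≡ 4 (base 7). Lift 8: 4. −1: 3.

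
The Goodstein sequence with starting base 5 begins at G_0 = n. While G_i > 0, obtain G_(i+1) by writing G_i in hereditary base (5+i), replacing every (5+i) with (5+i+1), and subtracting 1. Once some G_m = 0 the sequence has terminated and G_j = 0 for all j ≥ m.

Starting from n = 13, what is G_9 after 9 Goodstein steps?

17

i=0: 13 = 2·5 + 3 (b=5); 5→6: 2·6 + 3 = 15; 15−1 = 14
i=1: 14 = 2·6 + 2 (b=6); 6→7: 2·7 + 2 = 16; 16−1 = 15
i=2: 15 = 2·7 + 1 (b=7); 7→8: 2·8 + 1 = 17; 17−1 = 16
i=3: 16 = 2·8 (b=8); 8→9: 2·9 = 18; 18−1 = 17
i=4: 17 = 9 + 8 (b=9); 9→10: 10 + 8 = 18; 18−1 = 17
i=5: 17 = 10 + 7 (b=10); 10→11: 11 + 7 = 18; 18−1 = 17
i=6: 17 = 11 + 6 (b=11); 11→12: 12 + 6 = 18; 18−1 = 17
i=7: 17 = 12 + 5 (b=12); 12→13: 13 + 5 = 18; 18−1 = 17
i=8: 17 = 13 + 4 (b=13); 13→14: 14 + 4 = 18; 18−1 = 17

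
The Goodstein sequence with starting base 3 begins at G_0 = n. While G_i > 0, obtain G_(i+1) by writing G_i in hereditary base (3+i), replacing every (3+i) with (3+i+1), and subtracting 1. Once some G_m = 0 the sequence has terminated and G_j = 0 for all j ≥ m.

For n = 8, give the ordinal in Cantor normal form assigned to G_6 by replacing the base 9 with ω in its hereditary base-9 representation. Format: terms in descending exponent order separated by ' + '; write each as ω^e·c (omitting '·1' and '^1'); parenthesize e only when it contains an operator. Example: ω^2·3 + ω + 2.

(0) 8|_3 = 2·3 + 2 ↦ 2·4 + 2|_4 = 10 ⇒ 9
(1) 9|_4 = 2·4 + 1 ↦ 2·5 + 1|_5 = 11 ⇒ 10
(2) 10|_5 = 2·5 ↦ 2·6|_6 = 12 ⇒ 11
(3) 11|_6 = 6 + 5 ↦ 7 + 5|_7 = 12 ⇒ 11
(4) 11|_7 = 7 + 4 ↦ 8 + 4|_8 = 12 ⇒ 11
(5) 11|_8 = 8 + 3 ↦ 9 + 3|_9 = 12 ⇒ 11
(6) 11|_9 = 9 + 2 ↦ 10 + 2|_10 = 12 ⇒ 11

ω + 2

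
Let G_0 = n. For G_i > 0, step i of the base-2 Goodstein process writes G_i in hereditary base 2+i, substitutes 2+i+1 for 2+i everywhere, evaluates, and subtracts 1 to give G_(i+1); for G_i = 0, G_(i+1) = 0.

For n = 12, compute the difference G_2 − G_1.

12 —HB2→ 2^(2 + 1) + 2^2 —bump→ 3^(3 + 1) + 3^3 = 108 —(−1)→ 107
107 —HB3→ 3^(3 + 1) + 2·3^2 + 2·3 + 2 —bump→ 4^(4 + 1) + 2·4^2 + 2·4 + 2 = 1066 —(−1)→ 1065

958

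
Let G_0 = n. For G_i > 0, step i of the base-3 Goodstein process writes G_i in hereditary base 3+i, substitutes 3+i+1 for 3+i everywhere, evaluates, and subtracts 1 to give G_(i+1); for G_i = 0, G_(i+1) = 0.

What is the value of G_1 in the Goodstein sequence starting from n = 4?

i=0: 4 = 3 + 1 (b=3); 3→4: 4 + 1 = 5; 5−1 = 4
i=1: 4 = 4 (b=4); 4→5: 5 = 5; 5−1 = 4

4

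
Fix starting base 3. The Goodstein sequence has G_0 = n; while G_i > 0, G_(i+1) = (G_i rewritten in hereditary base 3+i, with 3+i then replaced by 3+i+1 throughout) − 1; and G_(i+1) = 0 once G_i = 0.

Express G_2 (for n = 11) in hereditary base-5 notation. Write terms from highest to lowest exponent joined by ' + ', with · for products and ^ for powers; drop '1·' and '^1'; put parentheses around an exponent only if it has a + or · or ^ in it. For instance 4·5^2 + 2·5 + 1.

5^2

step 0: 11 = 3^2 + 2; sub 4 for 3: 4^2 + 2; = 18; G_1 = 18−1 = 17
step 1: 17 = 4^2 + 1; sub 5 for 4: 5^2 + 1; = 26; G_2 = 26−1 = 25
step 2: 25 = 5^2; sub 6 for 5: 6^2; = 36; G_3 = 36−1 = 35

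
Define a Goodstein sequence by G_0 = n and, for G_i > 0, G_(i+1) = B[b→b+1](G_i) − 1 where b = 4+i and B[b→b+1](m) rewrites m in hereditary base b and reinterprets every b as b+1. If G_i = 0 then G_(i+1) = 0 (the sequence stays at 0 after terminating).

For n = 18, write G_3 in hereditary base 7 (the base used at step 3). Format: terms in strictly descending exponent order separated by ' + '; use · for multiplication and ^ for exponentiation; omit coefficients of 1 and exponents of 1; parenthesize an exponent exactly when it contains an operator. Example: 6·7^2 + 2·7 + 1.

(0) 18|_4 = 4^2 + 2 ↦ 5^2 + 2|_5 = 27 ⇒ 26
(1) 26|_5 = 5^2 + 1 ↦ 6^2 + 1|_6 = 37 ⇒ 36
(2) 36|_6 = 6^2 ↦ 7^2|_7 = 49 ⇒ 48
(3) 48|_7 = 6·7 + 6 ↦ 6·8 + 6|_8 = 54 ⇒ 53

6·7 + 6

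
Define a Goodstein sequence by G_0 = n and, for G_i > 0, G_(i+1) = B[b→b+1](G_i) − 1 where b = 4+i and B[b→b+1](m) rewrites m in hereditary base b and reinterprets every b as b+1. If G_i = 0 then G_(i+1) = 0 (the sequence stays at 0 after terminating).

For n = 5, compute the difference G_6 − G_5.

G_0=5  [base 4] 4 + 1  →[4↦5]→  5 + 1 = 6  −1 ⇒ G_1=5
G_1=5  [base 5] 5  →[5↦6]→  6 = 6  −1 ⇒ G_2=5
G_2=5  [base 6] 5  →[6↦7]→  5 = 5  −1 ⇒ G_3=4
G_3=4  [base 7] 4  →[7↦8]→  4 = 4  −1 ⇒ G_4=3
G_4=3  [base 8] 3  →[8↦9]→  3 = 3  −1 ⇒ G_5=2
G_5=2  [base 9] 2  →[9↦10]→  2 = 2  −1 ⇒ G_6=1

-1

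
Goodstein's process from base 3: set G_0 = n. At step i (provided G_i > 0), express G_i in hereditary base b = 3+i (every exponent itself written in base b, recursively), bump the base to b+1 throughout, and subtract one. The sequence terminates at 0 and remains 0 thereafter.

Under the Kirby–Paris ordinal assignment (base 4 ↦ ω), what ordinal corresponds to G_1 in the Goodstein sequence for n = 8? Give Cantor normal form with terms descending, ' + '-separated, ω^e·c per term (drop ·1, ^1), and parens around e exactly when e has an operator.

step 0: 8 = 2·3 + 2; sub 4 for 3: 2·4 + 2; = 10; G_1 = 10−1 = 9
step 1: 9 = 2·4 + 1; sub 5 for 4: 2·5 + 1; = 11; G_2 = 11−1 = 10

ω·2 + 1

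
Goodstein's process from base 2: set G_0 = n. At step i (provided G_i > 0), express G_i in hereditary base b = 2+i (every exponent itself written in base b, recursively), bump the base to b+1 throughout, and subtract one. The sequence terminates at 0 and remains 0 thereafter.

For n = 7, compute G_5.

G_0=7  [base 2] 2^2 + 2 + 1  →[2↦3]→  3^3 + 3 + 1 = 31  −1 ⇒ G_1=30
G_1=30  [base 3] 3^3 + 3  →[3↦4]→  4^4 + 4 = 260  −1 ⇒ G_2=259
G_2=259  [base 4] 4^4 + 3  →[4↦5]→  5^5 + 3 = 3128  −1 ⇒ G_3=3127
G_3=3127  [base 5] 5^5 + 2  →[5↦6]→  6^6 + 2 = 46658  −1 ⇒ G_4=46657
G_4=46657  [base 6] 6^6 + 1  →[6↦7]→  7^7 + 1 = 823544  −1 ⇒ G_5=823543

823543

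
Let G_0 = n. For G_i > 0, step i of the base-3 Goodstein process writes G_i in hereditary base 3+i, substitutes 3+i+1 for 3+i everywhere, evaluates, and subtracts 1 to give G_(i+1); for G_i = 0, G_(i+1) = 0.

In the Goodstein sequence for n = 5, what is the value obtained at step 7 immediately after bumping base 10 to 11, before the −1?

1

[0] 5 ≡ 3 + 2 (base 3). Lift 4: 6. −1: 5.
[1] 5 ≡ 4 + 1 (base 4). Lift 5: 6. −1: 5.
[2] 5 ≡ 5 (base 5). Lift 6: 6. −1: 5.
[3] 5 ≡ 5 (base 6). Lift 7: 5. −1: 4.
[4] 4 ≡ 4 (base 7). Lift 8: 4. −1: 3.
[5] 3 ≡ 3 (base 8). Lift 9: 3. −1: 2.
[6] 2 ≡ 2 (base 9). Lift 10: 2. −1: 1.
[7] 1 ≡ 1 (base 10). Lift 11: 1. −1: 0.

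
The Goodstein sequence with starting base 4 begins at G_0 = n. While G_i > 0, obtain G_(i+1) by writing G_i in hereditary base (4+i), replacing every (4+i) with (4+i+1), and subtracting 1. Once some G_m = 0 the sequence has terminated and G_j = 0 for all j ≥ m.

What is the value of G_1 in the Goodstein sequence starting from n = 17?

25

(0) 17|_4 = 4^2 + 1 ↦ 5^2 + 1|_5 = 26 ⇒ 25
(1) 25|_5 = 5^2 ↦ 6^2|_6 = 36 ⇒ 35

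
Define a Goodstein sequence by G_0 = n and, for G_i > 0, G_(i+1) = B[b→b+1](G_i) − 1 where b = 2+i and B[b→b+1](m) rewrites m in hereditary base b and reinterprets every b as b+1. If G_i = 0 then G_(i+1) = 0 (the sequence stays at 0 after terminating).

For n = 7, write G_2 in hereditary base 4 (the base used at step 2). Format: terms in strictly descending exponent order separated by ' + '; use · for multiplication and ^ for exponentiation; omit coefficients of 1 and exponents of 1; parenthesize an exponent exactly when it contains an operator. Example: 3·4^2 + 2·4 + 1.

base 2: 7 = 2^2 + 2 + 1; at 3: 3^3 + 3 + 1 = 31; next = 30
base 3: 30 = 3^3 + 3; at 4: 4^4 + 4 = 260; next = 259
base 4: 259 = 4^4 + 3; at 5: 5^5 + 3 = 3128; next = 3127

4^4 + 3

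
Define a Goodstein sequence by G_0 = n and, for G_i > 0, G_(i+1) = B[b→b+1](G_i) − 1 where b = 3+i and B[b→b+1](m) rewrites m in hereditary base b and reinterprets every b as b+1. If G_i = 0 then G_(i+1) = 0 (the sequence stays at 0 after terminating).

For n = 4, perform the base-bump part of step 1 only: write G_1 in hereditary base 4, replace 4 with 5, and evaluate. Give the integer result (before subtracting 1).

5

(0) 4|_3 = 3 + 1 ↦ 4 + 1|_4 = 5 ⇒ 4
(1) 4|_4 = 4 ↦ 5|_5 = 5 ⇒ 4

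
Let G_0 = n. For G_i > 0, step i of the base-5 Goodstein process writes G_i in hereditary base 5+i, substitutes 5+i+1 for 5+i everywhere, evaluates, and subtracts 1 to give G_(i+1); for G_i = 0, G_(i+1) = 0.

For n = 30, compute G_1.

41

step 0: 30 = 5^2 + 5; sub 6 for 5: 6^2 + 6; = 42; G_1 = 42−1 = 41
step 1: 41 = 6^2 + 5; sub 7 for 6: 7^2 + 5; = 54; G_2 = 54−1 = 53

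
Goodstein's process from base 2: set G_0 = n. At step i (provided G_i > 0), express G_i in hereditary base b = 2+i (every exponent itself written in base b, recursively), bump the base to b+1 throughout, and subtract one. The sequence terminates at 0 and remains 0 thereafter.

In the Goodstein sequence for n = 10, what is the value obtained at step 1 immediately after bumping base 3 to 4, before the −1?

1026

step 0: 10 = 2^(2 + 1) + 2; sub 3 for 2: 3^(3 + 1) + 3; = 84; G_1 = 84−1 = 83
step 1: 83 = 3^(3 + 1) + 2; sub 4 for 3: 4^(4 + 1) + 2; = 1026; G_2 = 1026−1 = 1025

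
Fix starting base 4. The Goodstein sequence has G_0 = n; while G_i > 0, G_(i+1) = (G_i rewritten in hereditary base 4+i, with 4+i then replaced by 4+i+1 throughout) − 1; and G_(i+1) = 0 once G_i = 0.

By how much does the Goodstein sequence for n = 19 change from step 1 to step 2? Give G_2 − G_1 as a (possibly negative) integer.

10

i=0: 19 = 4^2 + 3 (b=4); 4→5: 5^2 + 3 = 28; 28−1 = 27
i=1: 27 = 5^2 + 2 (b=5); 5→6: 6^2 + 2 = 38; 38−1 = 37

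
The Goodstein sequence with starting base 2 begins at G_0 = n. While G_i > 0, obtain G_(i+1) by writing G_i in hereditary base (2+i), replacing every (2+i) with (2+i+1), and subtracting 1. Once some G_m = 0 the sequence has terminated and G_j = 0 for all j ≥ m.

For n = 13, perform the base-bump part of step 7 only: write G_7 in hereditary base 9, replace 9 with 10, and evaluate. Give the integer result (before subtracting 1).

100000003326

[0] 13 ≡ 2^(2 + 1) + 2^2 + 1 (base 2). Lift 3: 109. −1: 108.
[1] 108 ≡ 3^(3 + 1) + 3^3 (base 3). Lift 4: 1280. −1: 1279.
[2] 1279 ≡ 4^(4 + 1) + 3·4^3 + 3·4^2 + 3·4 + 3 (base 4). Lift 5: 16093. −1: 16092.
[3] 16092 ≡ 5^(5 + 1) + 3·5^3 + 3·5^2 + 3·5 + 2 (base 5). Lift 6: 280712. −1: 280711.
[4] 280711 ≡ 6^(6 + 1) + 3·6^3 + 3·6^2 + 3·6 + 1 (base 6). Lift 7: 5765999. −1: 5765998.
[5] 5765998 ≡ 7^(7 + 1) + 3·7^3 + 3·7^2 + 3·7 (base 7). Lift 8: 134219480. −1: 134219479.
[6] 134219479 ≡ 8^(8 + 1) + 3·8^3 + 3·8^2 + 2·8 + 7 (base 8). Lift 9: 3486786856. −1: 3486786855.
[7] 3486786855 ≡ 9^(9 + 1) + 3·9^3 + 3·9^2 + 2·9 + 6 (base 9). Lift 10: 100000003326. −1: 100000003325.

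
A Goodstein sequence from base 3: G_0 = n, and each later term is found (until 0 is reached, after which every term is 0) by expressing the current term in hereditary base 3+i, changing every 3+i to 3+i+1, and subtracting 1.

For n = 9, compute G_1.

15

[0] 9 ≡ 3^2 (base 3). Lift 4: 16. −1: 15.
[1] 15 ≡ 3·4 + 3 (base 4). Lift 5: 18. −1: 17.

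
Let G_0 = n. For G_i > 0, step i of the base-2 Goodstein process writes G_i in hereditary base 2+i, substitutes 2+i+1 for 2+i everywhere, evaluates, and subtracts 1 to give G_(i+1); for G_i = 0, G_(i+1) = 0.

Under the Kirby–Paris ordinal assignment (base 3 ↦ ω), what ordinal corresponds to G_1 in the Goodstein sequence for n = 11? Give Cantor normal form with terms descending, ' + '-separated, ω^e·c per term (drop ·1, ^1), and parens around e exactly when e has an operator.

ω^(ω + 1) + ω

[0] 11 ≡ 2^(2 + 1) + 2 + 1 (base 2). Lift 3: 85. −1: 84.
[1] 84 ≡ 3^(3 + 1) + 3 (base 3). Lift 4: 1028. −1: 1027.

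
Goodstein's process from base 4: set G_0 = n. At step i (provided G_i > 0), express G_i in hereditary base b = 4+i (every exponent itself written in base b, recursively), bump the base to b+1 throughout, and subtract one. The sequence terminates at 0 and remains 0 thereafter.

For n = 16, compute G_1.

24

step 0: 16 = 4^2; sub 5 for 4: 5^2; = 25; G_1 = 25−1 = 24
step 1: 24 = 4·5 + 4; sub 6 for 5: 4·6 + 4; = 28; G_2 = 28−1 = 27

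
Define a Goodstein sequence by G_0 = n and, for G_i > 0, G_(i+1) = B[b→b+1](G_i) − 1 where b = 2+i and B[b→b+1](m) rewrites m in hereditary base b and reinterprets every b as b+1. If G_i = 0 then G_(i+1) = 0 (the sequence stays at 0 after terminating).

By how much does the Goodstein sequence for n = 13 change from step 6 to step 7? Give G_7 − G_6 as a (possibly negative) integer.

[0] 13 ≡ 2^(2 + 1) + 2^2 + 1 (base 2). Lift 3: 109. −1: 108.
[1] 108 ≡ 3^(3 + 1) + 3^3 (base 3). Lift 4: 1280. −1: 1279.
[2] 1279 ≡ 4^(4 + 1) + 3·4^3 + 3·4^2 + 3·4 + 3 (base 4). Lift 5: 16093. −1: 16092.
[3] 16092 ≡ 5^(5 + 1) + 3·5^3 + 3·5^2 + 3·5 + 2 (base 5). Lift 6: 280712. −1: 280711.
[4] 280711 ≡ 6^(6 + 1) + 3·6^3 + 3·6^2 + 3·6 + 1 (base 6). Lift 7: 5765999. −1: 5765998.
[5] 5765998 ≡ 7^(7 + 1) + 3·7^3 + 3·7^2 + 3·7 (base 7). Lift 8: 134219480. −1: 134219479.
[6] 134219479 ≡ 8^(8 + 1) + 3·8^3 + 3·8^2 + 2·8 + 7 (base 8). Lift 9: 3486786856. −1: 3486786855.

3352567376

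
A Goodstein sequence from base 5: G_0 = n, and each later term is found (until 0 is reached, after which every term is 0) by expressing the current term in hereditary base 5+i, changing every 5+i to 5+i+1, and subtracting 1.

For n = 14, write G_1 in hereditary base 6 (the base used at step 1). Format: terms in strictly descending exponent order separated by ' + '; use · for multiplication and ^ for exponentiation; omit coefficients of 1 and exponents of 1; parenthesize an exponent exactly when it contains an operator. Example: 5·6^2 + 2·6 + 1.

2·6 + 3

step 0: 14 = 2·5 + 4; sub 6 for 5: 2·6 + 4; = 16; G_1 = 16−1 = 15
step 1: 15 = 2·6 + 3; sub 7 for 6: 2·7 + 3; = 17; G_2 = 17−1 = 16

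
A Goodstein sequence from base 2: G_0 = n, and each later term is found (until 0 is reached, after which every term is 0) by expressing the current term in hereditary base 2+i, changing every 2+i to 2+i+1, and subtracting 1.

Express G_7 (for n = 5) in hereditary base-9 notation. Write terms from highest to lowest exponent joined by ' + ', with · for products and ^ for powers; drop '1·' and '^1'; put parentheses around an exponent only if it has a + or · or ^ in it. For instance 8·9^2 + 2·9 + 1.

5 —HB2→ 2^2 + 1 —bump→ 3^3 + 1 = 28 —(−1)→ 27
27 —HB3→ 3^3 —bump→ 4^4 = 256 —(−1)→ 255
255 —HB4→ 3·4^3 + 3·4^2 + 3·4 + 3 —bump→ 3·5^3 + 3·5^2 + 3·5 + 3 = 468 —(−1)→ 467
467 —HB5→ 3·5^3 + 3·5^2 + 3·5 + 2 —bump→ 3·6^3 + 3·6^2 + 3·6 + 2 = 776 —(−1)→ 775
775 —HB6→ 3·6^3 + 3·6^2 + 3·6 + 1 —bump→ 3·7^3 + 3·7^2 + 3·7 + 1 = 1198 —(−1)→ 1197
1197 —HB7→ 3·7^3 + 3·7^2 + 3·7 —bump→ 3·8^3 + 3·8^2 + 3·8 = 1752 —(−1)→ 1751
1751 —HB8→ 3·8^3 + 3·8^2 + 2·8 + 7 —bump→ 3·9^3 + 3·9^2 + 2·9 + 7 = 2455 —(−1)→ 2454

3·9^3 + 3·9^2 + 2·9 + 6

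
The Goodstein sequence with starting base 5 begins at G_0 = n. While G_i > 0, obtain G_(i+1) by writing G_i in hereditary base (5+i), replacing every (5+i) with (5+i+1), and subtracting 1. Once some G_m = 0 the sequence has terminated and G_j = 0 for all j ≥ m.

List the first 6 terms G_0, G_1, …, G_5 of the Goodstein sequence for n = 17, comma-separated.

17, 19, 21, 23, 24, 25

G_0=17  [base 5] 3·5 + 2  →[5↦6]→  3·6 + 2 = 20  −1 ⇒ G_1=19
G_1=19  [base 6] 3·6 + 1  →[6↦7]→  3·7 + 1 = 22  −1 ⇒ G_2=21
G_2=21  [base 7] 3·7  →[7↦8]→  3·8 = 24  −1 ⇒ G_3=23
G_3=23  [base 8] 2·8 + 7  →[8↦9]→  2·9 + 7 = 25  −1 ⇒ G_4=24
G_4=24  [base 9] 2·9 + 6  →[9↦10]→  2·10 + 6 = 26  −1 ⇒ G_5=25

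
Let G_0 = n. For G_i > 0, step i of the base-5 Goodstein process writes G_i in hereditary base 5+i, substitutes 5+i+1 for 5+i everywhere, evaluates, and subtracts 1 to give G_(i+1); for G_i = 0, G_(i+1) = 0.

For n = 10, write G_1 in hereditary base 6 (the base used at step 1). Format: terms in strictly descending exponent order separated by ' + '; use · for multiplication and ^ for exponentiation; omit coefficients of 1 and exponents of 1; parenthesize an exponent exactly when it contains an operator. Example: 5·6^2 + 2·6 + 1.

base 5: 10 = 2·5; at 6: 2·6 = 12; next = 11
base 6: 11 = 6 + 5; at 7: 7 + 5 = 12; next = 11

6 + 5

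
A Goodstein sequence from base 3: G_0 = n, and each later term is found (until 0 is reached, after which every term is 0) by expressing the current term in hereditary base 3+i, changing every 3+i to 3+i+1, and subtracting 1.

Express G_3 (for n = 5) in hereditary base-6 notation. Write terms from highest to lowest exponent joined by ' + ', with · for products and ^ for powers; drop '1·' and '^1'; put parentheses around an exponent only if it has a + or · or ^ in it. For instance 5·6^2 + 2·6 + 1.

step 0: 5 = 3 + 2; sub 4 for 3: 4 + 2; = 6; G_1 = 6−1 = 5
step 1: 5 = 4 + 1; sub 5 for 4: 5 + 1; = 6; G_2 = 6−1 = 5
step 2: 5 = 5; sub 6 for 5: 6; = 6; G_3 = 6−1 = 5

5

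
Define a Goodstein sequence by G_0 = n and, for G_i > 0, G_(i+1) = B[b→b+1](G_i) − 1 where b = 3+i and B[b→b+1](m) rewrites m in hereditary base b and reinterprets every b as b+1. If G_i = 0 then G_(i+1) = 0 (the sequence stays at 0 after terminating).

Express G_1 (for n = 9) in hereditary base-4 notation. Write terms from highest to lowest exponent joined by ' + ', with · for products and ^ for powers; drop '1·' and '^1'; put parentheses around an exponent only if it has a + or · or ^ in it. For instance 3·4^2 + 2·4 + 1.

3·4 + 3

[0] 9 ≡ 3^2 (base 3). Lift 4: 16. −1: 15.
[1] 15 ≡ 3·4 + 3 (base 4). Lift 5: 18. −1: 17.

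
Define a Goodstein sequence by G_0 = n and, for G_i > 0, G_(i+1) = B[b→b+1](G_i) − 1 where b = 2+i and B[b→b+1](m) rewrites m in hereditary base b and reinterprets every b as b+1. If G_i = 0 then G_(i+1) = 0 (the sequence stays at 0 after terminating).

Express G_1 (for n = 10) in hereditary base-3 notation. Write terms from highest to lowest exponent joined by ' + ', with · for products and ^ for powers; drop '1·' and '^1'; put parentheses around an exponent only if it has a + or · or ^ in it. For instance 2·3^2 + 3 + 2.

step 0: 10 = 2^(2 + 1) + 2; sub 3 for 2: 3^(3 + 1) + 3; = 84; G_1 = 84−1 = 83
step 1: 83 = 3^(3 + 1) + 2; sub 4 for 3: 4^(4 + 1) + 2; = 1026; G_2 = 1026−1 = 1025

3^(3 + 1) + 2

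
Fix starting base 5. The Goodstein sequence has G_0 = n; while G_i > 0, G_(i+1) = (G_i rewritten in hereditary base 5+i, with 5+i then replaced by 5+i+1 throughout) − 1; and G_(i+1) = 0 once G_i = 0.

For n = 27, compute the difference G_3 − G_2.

(0) 27|_5 = 5^2 + 2 ↦ 6^2 + 2|_6 = 38 ⇒ 37
(1) 37|_6 = 6^2 + 1 ↦ 7^2 + 1|_7 = 50 ⇒ 49
(2) 49|_7 = 7^2 ↦ 8^2|_8 = 64 ⇒ 63

14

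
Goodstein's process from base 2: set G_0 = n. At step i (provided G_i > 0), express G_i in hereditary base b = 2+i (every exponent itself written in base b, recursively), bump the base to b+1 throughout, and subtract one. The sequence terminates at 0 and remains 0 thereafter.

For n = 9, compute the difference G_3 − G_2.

step 0: 9 = 2^(2 + 1) + 1; sub 3 for 2: 3^(3 + 1) + 1; = 82; G_1 = 82−1 = 81
step 1: 81 = 3^(3 + 1); sub 4 for 3: 4^(4 + 1); = 1024; G_2 = 1024−1 = 1023
step 2: 1023 = 3·4^4 + 3·4^3 + 3·4^2 + 3·4 + 3; sub 5 for 4: 3·5^5 + 3·5^3 + 3·5^2 + 3·5 + 3; = 9843; G_3 = 9843−1 = 9842

8819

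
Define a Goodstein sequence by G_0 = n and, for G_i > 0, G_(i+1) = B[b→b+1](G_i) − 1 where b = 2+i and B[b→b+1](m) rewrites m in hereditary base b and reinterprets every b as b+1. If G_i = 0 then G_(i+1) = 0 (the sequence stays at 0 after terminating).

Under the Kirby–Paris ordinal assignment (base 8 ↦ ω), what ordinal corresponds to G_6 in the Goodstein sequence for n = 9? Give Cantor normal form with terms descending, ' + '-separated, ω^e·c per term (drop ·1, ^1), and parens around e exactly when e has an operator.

ω^ω·3 + ω^3·3 + ω^2·3 + ω·2 + 7

base 2: 9 = 2^(2 + 1) + 1; at 3: 3^(3 + 1) + 1 = 82; next = 81
base 3: 81 = 3^(3 + 1); at 4: 4^(4 + 1) = 1024; next = 1023
base 4: 1023 = 3·4^4 + 3·4^3 + 3·4^2 + 3·4 + 3; at 5: 3·5^5 + 3·5^3 + 3·5^2 + 3·5 + 3 = 9843; next = 9842
base 5: 9842 = 3·5^5 + 3·5^3 + 3·5^2 + 3·5 + 2; at 6: 3·6^6 + 3·6^3 + 3·6^2 + 3·6 + 2 = 140744; next = 140743
base 6: 140743 = 3·6^6 + 3·6^3 + 3·6^2 + 3·6 + 1; at 7: 3·7^7 + 3·7^3 + 3·7^2 + 3·7 + 1 = 2471827; next = 2471826
base 7: 2471826 = 3·7^7 + 3·7^3 + 3·7^2 + 3·7; at 8: 3·8^8 + 3·8^3 + 3·8^2 + 3·8 = 50333400; next = 50333399
base 8: 50333399 = 3·8^8 + 3·8^3 + 3·8^2 + 2·8 + 7; at 9: 3·9^9 + 3·9^3 + 3·9^2 + 2·9 + 7 = 1162263922; next = 1162263921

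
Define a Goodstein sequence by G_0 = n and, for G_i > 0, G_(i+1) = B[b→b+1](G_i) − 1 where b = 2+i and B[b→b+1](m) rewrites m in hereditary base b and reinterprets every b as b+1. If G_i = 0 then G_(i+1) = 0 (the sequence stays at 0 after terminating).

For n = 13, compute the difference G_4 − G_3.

264619

i=0: 13 = 2^(2 + 1) + 2^2 + 1 (b=2); 2→3: 3^(3 + 1) + 3^3 + 1 = 109; 109−1 = 108
i=1: 108 = 3^(3 + 1) + 3^3 (b=3); 3→4: 4^(4 + 1) + 4^4 = 1280; 1280−1 = 1279
i=2: 1279 = 4^(4 + 1) + 3·4^3 + 3·4^2 + 3·4 + 3 (b=4); 4→5: 5^(5 + 1) + 3·5^3 + 3·5^2 + 3·5 + 3 = 16093; 16093−1 = 16092
i=3: 16092 = 5^(5 + 1) + 3·5^3 + 3·5^2 + 3·5 + 2 (b=5); 5→6: 6^(6 + 1) + 3·6^3 + 3·6^2 + 3·6 + 2 = 280712; 280712−1 = 280711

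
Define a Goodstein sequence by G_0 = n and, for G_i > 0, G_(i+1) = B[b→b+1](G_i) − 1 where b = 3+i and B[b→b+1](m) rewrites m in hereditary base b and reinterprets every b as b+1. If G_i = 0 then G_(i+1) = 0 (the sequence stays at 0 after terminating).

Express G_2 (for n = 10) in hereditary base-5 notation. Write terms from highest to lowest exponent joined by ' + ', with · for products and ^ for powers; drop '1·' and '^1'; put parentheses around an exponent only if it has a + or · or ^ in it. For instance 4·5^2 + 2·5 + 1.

4·5 + 4

(0) 10|_3 = 3^2 + 1 ↦ 4^2 + 1|_4 = 17 ⇒ 16
(1) 16|_4 = 4^2 ↦ 5^2|_5 = 25 ⇒ 24
(2) 24|_5 = 4·5 + 4 ↦ 4·6 + 4|_6 = 28 ⇒ 27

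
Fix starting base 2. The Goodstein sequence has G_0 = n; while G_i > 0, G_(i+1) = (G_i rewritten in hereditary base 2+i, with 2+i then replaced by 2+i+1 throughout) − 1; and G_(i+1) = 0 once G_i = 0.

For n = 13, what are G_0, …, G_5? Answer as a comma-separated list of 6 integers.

base 2: 13 = 2^(2 + 1) + 2^2 + 1; at 3: 3^(3 + 1) + 3^3 + 1 = 109; next = 108
base 3: 108 = 3^(3 + 1) + 3^3; at 4: 4^(4 + 1) + 4^4 = 1280; next = 1279
base 4: 1279 = 4^(4 + 1) + 3·4^3 + 3·4^2 + 3·4 + 3; at 5: 5^(5 + 1) + 3·5^3 + 3·5^2 + 3·5 + 3 = 16093; next = 16092
base 5: 16092 = 5^(5 + 1) + 3·5^3 + 3·5^2 + 3·5 + 2; at 6: 6^(6 + 1) + 3·6^3 + 3·6^2 + 3·6 + 2 = 280712; next = 280711
base 6: 280711 = 6^(6 + 1) + 3·6^3 + 3·6^2 + 3·6 + 1; at 7: 7^(7 + 1) + 3·7^3 + 3·7^2 + 3·7 + 1 = 5765999; next = 5765998

13, 108, 1279, 16092, 280711, 5765998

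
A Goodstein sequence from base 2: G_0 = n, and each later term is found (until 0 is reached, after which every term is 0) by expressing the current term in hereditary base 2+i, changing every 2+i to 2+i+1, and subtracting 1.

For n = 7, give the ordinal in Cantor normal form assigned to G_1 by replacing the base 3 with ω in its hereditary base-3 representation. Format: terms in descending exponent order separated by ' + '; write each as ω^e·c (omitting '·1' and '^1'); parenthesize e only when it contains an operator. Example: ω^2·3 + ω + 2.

ω^ω + ω

G_0 = 7. HB_2(7) = 2^2 + 2 + 1. Bump = 31. G_1 = 30.
G_1 = 30. HB_3(30) = 3^3 + 3. Bump = 260. G_2 = 259.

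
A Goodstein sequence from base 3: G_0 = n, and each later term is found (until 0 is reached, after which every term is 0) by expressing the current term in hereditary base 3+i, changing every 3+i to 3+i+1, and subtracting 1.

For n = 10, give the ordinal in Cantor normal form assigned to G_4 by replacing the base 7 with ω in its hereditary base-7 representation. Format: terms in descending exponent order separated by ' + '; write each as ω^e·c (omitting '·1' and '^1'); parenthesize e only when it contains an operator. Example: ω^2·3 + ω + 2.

ω·4 + 2

i=0: 10 = 3^2 + 1 (b=3); 3→4: 4^2 + 1 = 17; 17−1 = 16
i=1: 16 = 4^2 (b=4); 4→5: 5^2 = 25; 25−1 = 24
i=2: 24 = 4·5 + 4 (b=5); 5→6: 4·6 + 4 = 28; 28−1 = 27
i=3: 27 = 4·6 + 3 (b=6); 6→7: 4·7 + 3 = 31; 31−1 = 30
i=4: 30 = 4·7 + 2 (b=7); 7→8: 4·8 + 2 = 34; 34−1 = 33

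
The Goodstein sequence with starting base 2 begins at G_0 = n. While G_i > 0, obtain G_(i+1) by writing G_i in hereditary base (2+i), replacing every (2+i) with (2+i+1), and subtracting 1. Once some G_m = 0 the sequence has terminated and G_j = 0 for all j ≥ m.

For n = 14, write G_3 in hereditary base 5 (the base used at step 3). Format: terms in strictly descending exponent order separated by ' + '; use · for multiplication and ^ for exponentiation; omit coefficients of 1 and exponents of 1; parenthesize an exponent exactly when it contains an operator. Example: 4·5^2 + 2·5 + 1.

5^(5 + 1) + 5^5

G_0=14  [base 2] 2^(2 + 1) + 2^2 + 2  →[2↦3]→  3^(3 + 1) + 3^3 + 3 = 111  −1 ⇒ G_1=110
G_1=110  [base 3] 3^(3 + 1) + 3^3 + 2  →[3↦4]→  4^(4 + 1) + 4^4 + 2 = 1282  −1 ⇒ G_2=1281
G_2=1281  [base 4] 4^(4 + 1) + 4^4 + 1  →[4↦5]→  5^(5 + 1) + 5^5 + 1 = 18751  −1 ⇒ G_3=18750
G_3=18750  [base 5] 5^(5 + 1) + 5^5  →[5↦6]→  6^(6 + 1) + 6^6 = 326592  −1 ⇒ G_4=326591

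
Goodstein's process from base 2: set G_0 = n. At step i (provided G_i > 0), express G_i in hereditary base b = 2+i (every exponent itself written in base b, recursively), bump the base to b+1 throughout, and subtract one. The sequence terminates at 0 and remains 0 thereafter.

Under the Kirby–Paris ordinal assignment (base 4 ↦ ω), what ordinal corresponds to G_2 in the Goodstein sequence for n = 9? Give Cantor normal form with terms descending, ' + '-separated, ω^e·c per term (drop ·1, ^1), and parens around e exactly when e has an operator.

ω^ω·3 + ω^3·3 + ω^2·3 + ω·3 + 3

[0] 9 ≡ 2^(2 + 1) + 1 (base 2). Lift 3: 82. −1: 81.
[1] 81 ≡ 3^(3 + 1) (base 3). Lift 4: 1024. −1: 1023.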